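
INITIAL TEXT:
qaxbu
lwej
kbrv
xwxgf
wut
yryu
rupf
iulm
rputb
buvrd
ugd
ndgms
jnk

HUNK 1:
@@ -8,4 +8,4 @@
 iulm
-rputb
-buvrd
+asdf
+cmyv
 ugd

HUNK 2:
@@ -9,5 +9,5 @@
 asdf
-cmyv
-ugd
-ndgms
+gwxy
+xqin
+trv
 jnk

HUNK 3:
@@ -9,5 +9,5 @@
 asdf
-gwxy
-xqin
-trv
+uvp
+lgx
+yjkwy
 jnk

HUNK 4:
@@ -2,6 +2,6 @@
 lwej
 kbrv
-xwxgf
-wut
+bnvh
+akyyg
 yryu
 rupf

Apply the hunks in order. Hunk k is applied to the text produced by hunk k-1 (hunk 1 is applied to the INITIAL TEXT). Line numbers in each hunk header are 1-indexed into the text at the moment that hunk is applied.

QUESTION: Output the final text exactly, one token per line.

Answer: qaxbu
lwej
kbrv
bnvh
akyyg
yryu
rupf
iulm
asdf
uvp
lgx
yjkwy
jnk

Derivation:
Hunk 1: at line 8 remove [rputb,buvrd] add [asdf,cmyv] -> 13 lines: qaxbu lwej kbrv xwxgf wut yryu rupf iulm asdf cmyv ugd ndgms jnk
Hunk 2: at line 9 remove [cmyv,ugd,ndgms] add [gwxy,xqin,trv] -> 13 lines: qaxbu lwej kbrv xwxgf wut yryu rupf iulm asdf gwxy xqin trv jnk
Hunk 3: at line 9 remove [gwxy,xqin,trv] add [uvp,lgx,yjkwy] -> 13 lines: qaxbu lwej kbrv xwxgf wut yryu rupf iulm asdf uvp lgx yjkwy jnk
Hunk 4: at line 2 remove [xwxgf,wut] add [bnvh,akyyg] -> 13 lines: qaxbu lwej kbrv bnvh akyyg yryu rupf iulm asdf uvp lgx yjkwy jnk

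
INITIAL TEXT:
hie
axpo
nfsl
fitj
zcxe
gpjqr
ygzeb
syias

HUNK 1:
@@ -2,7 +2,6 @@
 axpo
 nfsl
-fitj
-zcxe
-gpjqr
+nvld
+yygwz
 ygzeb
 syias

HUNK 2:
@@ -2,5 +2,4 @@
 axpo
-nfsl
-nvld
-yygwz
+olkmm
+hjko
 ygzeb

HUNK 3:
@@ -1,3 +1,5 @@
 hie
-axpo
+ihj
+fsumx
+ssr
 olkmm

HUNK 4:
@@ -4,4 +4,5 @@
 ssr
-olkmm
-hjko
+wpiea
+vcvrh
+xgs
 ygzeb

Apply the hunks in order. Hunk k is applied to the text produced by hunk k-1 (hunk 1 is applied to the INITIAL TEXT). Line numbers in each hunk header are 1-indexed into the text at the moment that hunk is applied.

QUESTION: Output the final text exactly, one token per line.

Answer: hie
ihj
fsumx
ssr
wpiea
vcvrh
xgs
ygzeb
syias

Derivation:
Hunk 1: at line 2 remove [fitj,zcxe,gpjqr] add [nvld,yygwz] -> 7 lines: hie axpo nfsl nvld yygwz ygzeb syias
Hunk 2: at line 2 remove [nfsl,nvld,yygwz] add [olkmm,hjko] -> 6 lines: hie axpo olkmm hjko ygzeb syias
Hunk 3: at line 1 remove [axpo] add [ihj,fsumx,ssr] -> 8 lines: hie ihj fsumx ssr olkmm hjko ygzeb syias
Hunk 4: at line 4 remove [olkmm,hjko] add [wpiea,vcvrh,xgs] -> 9 lines: hie ihj fsumx ssr wpiea vcvrh xgs ygzeb syias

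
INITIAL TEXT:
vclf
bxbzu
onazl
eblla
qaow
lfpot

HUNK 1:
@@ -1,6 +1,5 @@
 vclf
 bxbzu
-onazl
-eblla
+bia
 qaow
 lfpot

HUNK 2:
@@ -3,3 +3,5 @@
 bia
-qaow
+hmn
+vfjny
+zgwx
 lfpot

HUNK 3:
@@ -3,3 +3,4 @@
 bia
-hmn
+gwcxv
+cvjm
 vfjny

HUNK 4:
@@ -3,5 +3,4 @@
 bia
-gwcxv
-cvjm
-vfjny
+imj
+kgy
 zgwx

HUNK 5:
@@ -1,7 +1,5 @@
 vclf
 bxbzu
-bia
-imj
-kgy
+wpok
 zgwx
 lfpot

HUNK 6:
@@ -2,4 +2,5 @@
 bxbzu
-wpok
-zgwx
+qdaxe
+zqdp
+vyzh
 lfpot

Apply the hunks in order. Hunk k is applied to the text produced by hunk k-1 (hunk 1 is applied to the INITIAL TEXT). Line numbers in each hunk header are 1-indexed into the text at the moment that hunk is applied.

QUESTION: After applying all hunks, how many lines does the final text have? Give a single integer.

Answer: 6

Derivation:
Hunk 1: at line 1 remove [onazl,eblla] add [bia] -> 5 lines: vclf bxbzu bia qaow lfpot
Hunk 2: at line 3 remove [qaow] add [hmn,vfjny,zgwx] -> 7 lines: vclf bxbzu bia hmn vfjny zgwx lfpot
Hunk 3: at line 3 remove [hmn] add [gwcxv,cvjm] -> 8 lines: vclf bxbzu bia gwcxv cvjm vfjny zgwx lfpot
Hunk 4: at line 3 remove [gwcxv,cvjm,vfjny] add [imj,kgy] -> 7 lines: vclf bxbzu bia imj kgy zgwx lfpot
Hunk 5: at line 1 remove [bia,imj,kgy] add [wpok] -> 5 lines: vclf bxbzu wpok zgwx lfpot
Hunk 6: at line 2 remove [wpok,zgwx] add [qdaxe,zqdp,vyzh] -> 6 lines: vclf bxbzu qdaxe zqdp vyzh lfpot
Final line count: 6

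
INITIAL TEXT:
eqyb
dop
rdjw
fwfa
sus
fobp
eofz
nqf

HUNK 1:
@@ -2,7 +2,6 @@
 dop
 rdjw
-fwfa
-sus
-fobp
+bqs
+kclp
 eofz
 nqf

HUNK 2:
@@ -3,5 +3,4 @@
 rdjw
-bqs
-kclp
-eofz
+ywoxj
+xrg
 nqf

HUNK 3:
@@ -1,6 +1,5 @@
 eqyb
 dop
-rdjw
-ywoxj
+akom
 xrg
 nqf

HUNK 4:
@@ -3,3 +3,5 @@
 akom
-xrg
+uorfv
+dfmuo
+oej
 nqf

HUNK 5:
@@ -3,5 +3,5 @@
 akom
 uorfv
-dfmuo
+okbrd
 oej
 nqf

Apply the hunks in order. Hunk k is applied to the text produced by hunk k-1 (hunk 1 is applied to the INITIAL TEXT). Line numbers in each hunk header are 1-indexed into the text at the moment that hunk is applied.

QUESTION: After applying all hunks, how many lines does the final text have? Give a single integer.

Answer: 7

Derivation:
Hunk 1: at line 2 remove [fwfa,sus,fobp] add [bqs,kclp] -> 7 lines: eqyb dop rdjw bqs kclp eofz nqf
Hunk 2: at line 3 remove [bqs,kclp,eofz] add [ywoxj,xrg] -> 6 lines: eqyb dop rdjw ywoxj xrg nqf
Hunk 3: at line 1 remove [rdjw,ywoxj] add [akom] -> 5 lines: eqyb dop akom xrg nqf
Hunk 4: at line 3 remove [xrg] add [uorfv,dfmuo,oej] -> 7 lines: eqyb dop akom uorfv dfmuo oej nqf
Hunk 5: at line 3 remove [dfmuo] add [okbrd] -> 7 lines: eqyb dop akom uorfv okbrd oej nqf
Final line count: 7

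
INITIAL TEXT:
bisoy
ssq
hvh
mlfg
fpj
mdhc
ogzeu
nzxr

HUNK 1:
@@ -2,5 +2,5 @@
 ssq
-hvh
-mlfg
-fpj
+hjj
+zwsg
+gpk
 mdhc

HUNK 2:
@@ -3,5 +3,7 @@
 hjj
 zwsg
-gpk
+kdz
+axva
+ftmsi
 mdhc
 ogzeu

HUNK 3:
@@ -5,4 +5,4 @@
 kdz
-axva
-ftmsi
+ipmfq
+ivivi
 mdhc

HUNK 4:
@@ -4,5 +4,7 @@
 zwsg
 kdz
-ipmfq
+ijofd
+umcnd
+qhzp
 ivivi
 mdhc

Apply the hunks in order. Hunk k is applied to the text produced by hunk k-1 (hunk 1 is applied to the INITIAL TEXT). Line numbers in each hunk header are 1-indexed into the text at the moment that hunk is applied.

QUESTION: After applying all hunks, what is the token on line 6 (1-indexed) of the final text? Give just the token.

Hunk 1: at line 2 remove [hvh,mlfg,fpj] add [hjj,zwsg,gpk] -> 8 lines: bisoy ssq hjj zwsg gpk mdhc ogzeu nzxr
Hunk 2: at line 3 remove [gpk] add [kdz,axva,ftmsi] -> 10 lines: bisoy ssq hjj zwsg kdz axva ftmsi mdhc ogzeu nzxr
Hunk 3: at line 5 remove [axva,ftmsi] add [ipmfq,ivivi] -> 10 lines: bisoy ssq hjj zwsg kdz ipmfq ivivi mdhc ogzeu nzxr
Hunk 4: at line 4 remove [ipmfq] add [ijofd,umcnd,qhzp] -> 12 lines: bisoy ssq hjj zwsg kdz ijofd umcnd qhzp ivivi mdhc ogzeu nzxr
Final line 6: ijofd

Answer: ijofd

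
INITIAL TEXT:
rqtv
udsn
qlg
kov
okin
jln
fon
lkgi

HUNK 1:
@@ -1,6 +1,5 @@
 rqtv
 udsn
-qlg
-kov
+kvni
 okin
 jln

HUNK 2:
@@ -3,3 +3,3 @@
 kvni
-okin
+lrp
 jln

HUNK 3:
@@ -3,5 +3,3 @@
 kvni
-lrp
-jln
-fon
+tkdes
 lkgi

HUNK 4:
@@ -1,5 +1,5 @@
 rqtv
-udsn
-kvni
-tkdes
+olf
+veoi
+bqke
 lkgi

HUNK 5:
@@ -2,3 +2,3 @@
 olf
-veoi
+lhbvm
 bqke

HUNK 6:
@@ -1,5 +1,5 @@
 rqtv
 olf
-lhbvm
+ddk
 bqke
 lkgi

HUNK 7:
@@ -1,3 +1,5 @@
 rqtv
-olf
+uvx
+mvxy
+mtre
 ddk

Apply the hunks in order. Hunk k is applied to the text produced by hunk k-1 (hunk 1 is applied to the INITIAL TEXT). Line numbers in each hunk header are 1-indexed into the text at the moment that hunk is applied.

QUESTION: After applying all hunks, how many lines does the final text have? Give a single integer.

Hunk 1: at line 1 remove [qlg,kov] add [kvni] -> 7 lines: rqtv udsn kvni okin jln fon lkgi
Hunk 2: at line 3 remove [okin] add [lrp] -> 7 lines: rqtv udsn kvni lrp jln fon lkgi
Hunk 3: at line 3 remove [lrp,jln,fon] add [tkdes] -> 5 lines: rqtv udsn kvni tkdes lkgi
Hunk 4: at line 1 remove [udsn,kvni,tkdes] add [olf,veoi,bqke] -> 5 lines: rqtv olf veoi bqke lkgi
Hunk 5: at line 2 remove [veoi] add [lhbvm] -> 5 lines: rqtv olf lhbvm bqke lkgi
Hunk 6: at line 1 remove [lhbvm] add [ddk] -> 5 lines: rqtv olf ddk bqke lkgi
Hunk 7: at line 1 remove [olf] add [uvx,mvxy,mtre] -> 7 lines: rqtv uvx mvxy mtre ddk bqke lkgi
Final line count: 7

Answer: 7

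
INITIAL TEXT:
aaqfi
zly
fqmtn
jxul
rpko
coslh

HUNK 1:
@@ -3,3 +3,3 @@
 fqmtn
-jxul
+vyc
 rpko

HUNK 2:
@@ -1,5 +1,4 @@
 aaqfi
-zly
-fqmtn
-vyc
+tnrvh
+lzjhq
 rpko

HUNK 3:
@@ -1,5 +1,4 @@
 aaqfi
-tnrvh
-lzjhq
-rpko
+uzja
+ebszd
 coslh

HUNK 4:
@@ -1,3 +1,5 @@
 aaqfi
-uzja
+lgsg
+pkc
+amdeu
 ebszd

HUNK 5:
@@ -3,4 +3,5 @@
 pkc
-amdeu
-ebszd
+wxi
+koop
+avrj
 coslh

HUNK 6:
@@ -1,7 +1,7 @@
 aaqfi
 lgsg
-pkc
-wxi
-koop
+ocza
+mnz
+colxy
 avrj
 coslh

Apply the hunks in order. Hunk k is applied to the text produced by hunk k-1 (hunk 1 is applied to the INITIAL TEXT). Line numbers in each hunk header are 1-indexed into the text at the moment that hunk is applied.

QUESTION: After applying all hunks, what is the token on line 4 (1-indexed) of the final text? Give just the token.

Hunk 1: at line 3 remove [jxul] add [vyc] -> 6 lines: aaqfi zly fqmtn vyc rpko coslh
Hunk 2: at line 1 remove [zly,fqmtn,vyc] add [tnrvh,lzjhq] -> 5 lines: aaqfi tnrvh lzjhq rpko coslh
Hunk 3: at line 1 remove [tnrvh,lzjhq,rpko] add [uzja,ebszd] -> 4 lines: aaqfi uzja ebszd coslh
Hunk 4: at line 1 remove [uzja] add [lgsg,pkc,amdeu] -> 6 lines: aaqfi lgsg pkc amdeu ebszd coslh
Hunk 5: at line 3 remove [amdeu,ebszd] add [wxi,koop,avrj] -> 7 lines: aaqfi lgsg pkc wxi koop avrj coslh
Hunk 6: at line 1 remove [pkc,wxi,koop] add [ocza,mnz,colxy] -> 7 lines: aaqfi lgsg ocza mnz colxy avrj coslh
Final line 4: mnz

Answer: mnz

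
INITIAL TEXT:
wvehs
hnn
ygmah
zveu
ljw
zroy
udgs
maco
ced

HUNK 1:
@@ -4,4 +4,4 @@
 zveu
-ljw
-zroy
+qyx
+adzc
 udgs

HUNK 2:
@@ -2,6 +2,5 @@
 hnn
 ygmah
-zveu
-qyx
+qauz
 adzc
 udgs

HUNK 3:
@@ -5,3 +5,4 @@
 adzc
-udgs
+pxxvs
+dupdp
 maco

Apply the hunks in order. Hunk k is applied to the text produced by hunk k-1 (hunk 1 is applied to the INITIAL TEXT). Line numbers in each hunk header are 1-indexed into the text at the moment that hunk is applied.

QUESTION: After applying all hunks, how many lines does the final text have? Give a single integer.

Hunk 1: at line 4 remove [ljw,zroy] add [qyx,adzc] -> 9 lines: wvehs hnn ygmah zveu qyx adzc udgs maco ced
Hunk 2: at line 2 remove [zveu,qyx] add [qauz] -> 8 lines: wvehs hnn ygmah qauz adzc udgs maco ced
Hunk 3: at line 5 remove [udgs] add [pxxvs,dupdp] -> 9 lines: wvehs hnn ygmah qauz adzc pxxvs dupdp maco ced
Final line count: 9

Answer: 9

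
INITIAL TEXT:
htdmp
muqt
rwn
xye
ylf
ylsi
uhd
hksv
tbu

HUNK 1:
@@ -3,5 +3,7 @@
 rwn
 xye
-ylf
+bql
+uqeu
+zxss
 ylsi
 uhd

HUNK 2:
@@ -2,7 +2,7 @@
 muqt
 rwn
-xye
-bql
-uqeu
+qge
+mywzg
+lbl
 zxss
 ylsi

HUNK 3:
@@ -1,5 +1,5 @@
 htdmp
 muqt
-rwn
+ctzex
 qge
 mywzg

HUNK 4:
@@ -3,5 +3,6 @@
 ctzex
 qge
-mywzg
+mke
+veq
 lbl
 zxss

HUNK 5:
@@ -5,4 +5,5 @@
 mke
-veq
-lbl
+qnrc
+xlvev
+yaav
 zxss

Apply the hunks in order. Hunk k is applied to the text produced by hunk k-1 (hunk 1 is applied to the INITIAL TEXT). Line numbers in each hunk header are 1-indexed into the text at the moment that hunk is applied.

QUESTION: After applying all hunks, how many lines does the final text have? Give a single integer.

Answer: 13

Derivation:
Hunk 1: at line 3 remove [ylf] add [bql,uqeu,zxss] -> 11 lines: htdmp muqt rwn xye bql uqeu zxss ylsi uhd hksv tbu
Hunk 2: at line 2 remove [xye,bql,uqeu] add [qge,mywzg,lbl] -> 11 lines: htdmp muqt rwn qge mywzg lbl zxss ylsi uhd hksv tbu
Hunk 3: at line 1 remove [rwn] add [ctzex] -> 11 lines: htdmp muqt ctzex qge mywzg lbl zxss ylsi uhd hksv tbu
Hunk 4: at line 3 remove [mywzg] add [mke,veq] -> 12 lines: htdmp muqt ctzex qge mke veq lbl zxss ylsi uhd hksv tbu
Hunk 5: at line 5 remove [veq,lbl] add [qnrc,xlvev,yaav] -> 13 lines: htdmp muqt ctzex qge mke qnrc xlvev yaav zxss ylsi uhd hksv tbu
Final line count: 13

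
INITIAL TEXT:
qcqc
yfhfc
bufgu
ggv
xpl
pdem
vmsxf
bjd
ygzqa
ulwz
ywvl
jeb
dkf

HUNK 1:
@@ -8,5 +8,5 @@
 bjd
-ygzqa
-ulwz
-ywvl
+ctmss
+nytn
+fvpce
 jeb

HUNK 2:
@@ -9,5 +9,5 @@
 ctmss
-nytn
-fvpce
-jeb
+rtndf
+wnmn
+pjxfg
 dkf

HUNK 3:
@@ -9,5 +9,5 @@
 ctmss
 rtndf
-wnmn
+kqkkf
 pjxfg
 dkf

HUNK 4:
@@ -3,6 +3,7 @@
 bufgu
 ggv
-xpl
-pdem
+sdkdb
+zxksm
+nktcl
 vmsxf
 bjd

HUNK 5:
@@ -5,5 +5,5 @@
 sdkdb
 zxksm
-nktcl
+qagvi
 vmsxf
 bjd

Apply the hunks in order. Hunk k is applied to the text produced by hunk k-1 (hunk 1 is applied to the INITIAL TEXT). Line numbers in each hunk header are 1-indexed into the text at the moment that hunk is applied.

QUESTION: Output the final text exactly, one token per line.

Answer: qcqc
yfhfc
bufgu
ggv
sdkdb
zxksm
qagvi
vmsxf
bjd
ctmss
rtndf
kqkkf
pjxfg
dkf

Derivation:
Hunk 1: at line 8 remove [ygzqa,ulwz,ywvl] add [ctmss,nytn,fvpce] -> 13 lines: qcqc yfhfc bufgu ggv xpl pdem vmsxf bjd ctmss nytn fvpce jeb dkf
Hunk 2: at line 9 remove [nytn,fvpce,jeb] add [rtndf,wnmn,pjxfg] -> 13 lines: qcqc yfhfc bufgu ggv xpl pdem vmsxf bjd ctmss rtndf wnmn pjxfg dkf
Hunk 3: at line 9 remove [wnmn] add [kqkkf] -> 13 lines: qcqc yfhfc bufgu ggv xpl pdem vmsxf bjd ctmss rtndf kqkkf pjxfg dkf
Hunk 4: at line 3 remove [xpl,pdem] add [sdkdb,zxksm,nktcl] -> 14 lines: qcqc yfhfc bufgu ggv sdkdb zxksm nktcl vmsxf bjd ctmss rtndf kqkkf pjxfg dkf
Hunk 5: at line 5 remove [nktcl] add [qagvi] -> 14 lines: qcqc yfhfc bufgu ggv sdkdb zxksm qagvi vmsxf bjd ctmss rtndf kqkkf pjxfg dkf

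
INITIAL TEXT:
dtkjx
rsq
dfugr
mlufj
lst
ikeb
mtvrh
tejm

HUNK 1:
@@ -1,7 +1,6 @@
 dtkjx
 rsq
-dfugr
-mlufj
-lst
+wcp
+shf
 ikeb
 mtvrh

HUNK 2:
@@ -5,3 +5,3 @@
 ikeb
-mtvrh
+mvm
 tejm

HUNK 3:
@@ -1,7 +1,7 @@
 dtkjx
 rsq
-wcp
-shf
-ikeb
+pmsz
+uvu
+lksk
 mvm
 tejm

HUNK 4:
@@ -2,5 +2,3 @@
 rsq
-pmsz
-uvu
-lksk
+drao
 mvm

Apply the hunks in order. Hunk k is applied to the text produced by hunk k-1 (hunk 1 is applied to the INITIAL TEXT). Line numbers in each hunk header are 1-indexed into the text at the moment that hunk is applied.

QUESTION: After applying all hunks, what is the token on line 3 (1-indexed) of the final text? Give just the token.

Hunk 1: at line 1 remove [dfugr,mlufj,lst] add [wcp,shf] -> 7 lines: dtkjx rsq wcp shf ikeb mtvrh tejm
Hunk 2: at line 5 remove [mtvrh] add [mvm] -> 7 lines: dtkjx rsq wcp shf ikeb mvm tejm
Hunk 3: at line 1 remove [wcp,shf,ikeb] add [pmsz,uvu,lksk] -> 7 lines: dtkjx rsq pmsz uvu lksk mvm tejm
Hunk 4: at line 2 remove [pmsz,uvu,lksk] add [drao] -> 5 lines: dtkjx rsq drao mvm tejm
Final line 3: drao

Answer: drao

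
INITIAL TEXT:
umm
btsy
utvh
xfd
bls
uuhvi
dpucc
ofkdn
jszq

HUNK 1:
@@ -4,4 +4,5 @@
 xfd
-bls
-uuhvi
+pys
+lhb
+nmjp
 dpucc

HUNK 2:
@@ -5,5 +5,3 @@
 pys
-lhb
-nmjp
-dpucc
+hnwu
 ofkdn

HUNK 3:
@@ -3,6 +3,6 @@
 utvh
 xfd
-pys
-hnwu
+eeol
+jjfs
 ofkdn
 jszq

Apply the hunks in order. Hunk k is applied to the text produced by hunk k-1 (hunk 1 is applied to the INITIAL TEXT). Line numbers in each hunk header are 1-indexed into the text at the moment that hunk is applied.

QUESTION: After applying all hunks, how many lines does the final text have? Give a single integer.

Answer: 8

Derivation:
Hunk 1: at line 4 remove [bls,uuhvi] add [pys,lhb,nmjp] -> 10 lines: umm btsy utvh xfd pys lhb nmjp dpucc ofkdn jszq
Hunk 2: at line 5 remove [lhb,nmjp,dpucc] add [hnwu] -> 8 lines: umm btsy utvh xfd pys hnwu ofkdn jszq
Hunk 3: at line 3 remove [pys,hnwu] add [eeol,jjfs] -> 8 lines: umm btsy utvh xfd eeol jjfs ofkdn jszq
Final line count: 8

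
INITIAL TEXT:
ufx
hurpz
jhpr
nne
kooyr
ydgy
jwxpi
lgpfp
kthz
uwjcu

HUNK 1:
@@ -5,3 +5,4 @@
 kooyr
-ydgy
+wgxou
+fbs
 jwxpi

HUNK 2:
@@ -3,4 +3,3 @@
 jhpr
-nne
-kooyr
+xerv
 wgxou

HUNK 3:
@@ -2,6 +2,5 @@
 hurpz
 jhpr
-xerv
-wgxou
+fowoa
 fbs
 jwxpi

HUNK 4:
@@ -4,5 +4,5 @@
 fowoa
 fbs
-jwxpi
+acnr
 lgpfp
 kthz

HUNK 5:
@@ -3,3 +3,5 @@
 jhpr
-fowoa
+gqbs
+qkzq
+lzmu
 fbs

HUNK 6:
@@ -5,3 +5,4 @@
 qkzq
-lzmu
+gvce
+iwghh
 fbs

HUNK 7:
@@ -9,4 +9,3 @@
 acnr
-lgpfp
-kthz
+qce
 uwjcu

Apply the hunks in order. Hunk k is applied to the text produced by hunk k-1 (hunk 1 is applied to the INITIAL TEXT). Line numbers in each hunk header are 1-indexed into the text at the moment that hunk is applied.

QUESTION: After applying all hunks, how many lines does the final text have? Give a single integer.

Answer: 11

Derivation:
Hunk 1: at line 5 remove [ydgy] add [wgxou,fbs] -> 11 lines: ufx hurpz jhpr nne kooyr wgxou fbs jwxpi lgpfp kthz uwjcu
Hunk 2: at line 3 remove [nne,kooyr] add [xerv] -> 10 lines: ufx hurpz jhpr xerv wgxou fbs jwxpi lgpfp kthz uwjcu
Hunk 3: at line 2 remove [xerv,wgxou] add [fowoa] -> 9 lines: ufx hurpz jhpr fowoa fbs jwxpi lgpfp kthz uwjcu
Hunk 4: at line 4 remove [jwxpi] add [acnr] -> 9 lines: ufx hurpz jhpr fowoa fbs acnr lgpfp kthz uwjcu
Hunk 5: at line 3 remove [fowoa] add [gqbs,qkzq,lzmu] -> 11 lines: ufx hurpz jhpr gqbs qkzq lzmu fbs acnr lgpfp kthz uwjcu
Hunk 6: at line 5 remove [lzmu] add [gvce,iwghh] -> 12 lines: ufx hurpz jhpr gqbs qkzq gvce iwghh fbs acnr lgpfp kthz uwjcu
Hunk 7: at line 9 remove [lgpfp,kthz] add [qce] -> 11 lines: ufx hurpz jhpr gqbs qkzq gvce iwghh fbs acnr qce uwjcu
Final line count: 11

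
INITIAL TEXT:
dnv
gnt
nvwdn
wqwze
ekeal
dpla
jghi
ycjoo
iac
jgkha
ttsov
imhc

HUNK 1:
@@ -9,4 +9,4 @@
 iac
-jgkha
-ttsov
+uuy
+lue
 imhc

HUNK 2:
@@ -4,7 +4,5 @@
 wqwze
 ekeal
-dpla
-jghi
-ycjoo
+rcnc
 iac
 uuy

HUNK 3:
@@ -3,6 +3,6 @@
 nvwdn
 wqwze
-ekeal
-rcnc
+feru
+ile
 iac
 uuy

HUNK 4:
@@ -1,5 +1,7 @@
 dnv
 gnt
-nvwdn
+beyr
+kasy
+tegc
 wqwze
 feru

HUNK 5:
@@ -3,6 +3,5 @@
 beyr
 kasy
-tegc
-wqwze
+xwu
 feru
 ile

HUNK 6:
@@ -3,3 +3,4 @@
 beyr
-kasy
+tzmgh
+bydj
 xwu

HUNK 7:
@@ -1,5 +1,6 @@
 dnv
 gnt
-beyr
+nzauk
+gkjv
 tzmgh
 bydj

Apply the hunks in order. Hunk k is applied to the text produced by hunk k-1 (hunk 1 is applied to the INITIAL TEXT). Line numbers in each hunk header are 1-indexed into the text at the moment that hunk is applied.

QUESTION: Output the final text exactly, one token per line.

Hunk 1: at line 9 remove [jgkha,ttsov] add [uuy,lue] -> 12 lines: dnv gnt nvwdn wqwze ekeal dpla jghi ycjoo iac uuy lue imhc
Hunk 2: at line 4 remove [dpla,jghi,ycjoo] add [rcnc] -> 10 lines: dnv gnt nvwdn wqwze ekeal rcnc iac uuy lue imhc
Hunk 3: at line 3 remove [ekeal,rcnc] add [feru,ile] -> 10 lines: dnv gnt nvwdn wqwze feru ile iac uuy lue imhc
Hunk 4: at line 1 remove [nvwdn] add [beyr,kasy,tegc] -> 12 lines: dnv gnt beyr kasy tegc wqwze feru ile iac uuy lue imhc
Hunk 5: at line 3 remove [tegc,wqwze] add [xwu] -> 11 lines: dnv gnt beyr kasy xwu feru ile iac uuy lue imhc
Hunk 6: at line 3 remove [kasy] add [tzmgh,bydj] -> 12 lines: dnv gnt beyr tzmgh bydj xwu feru ile iac uuy lue imhc
Hunk 7: at line 1 remove [beyr] add [nzauk,gkjv] -> 13 lines: dnv gnt nzauk gkjv tzmgh bydj xwu feru ile iac uuy lue imhc

Answer: dnv
gnt
nzauk
gkjv
tzmgh
bydj
xwu
feru
ile
iac
uuy
lue
imhc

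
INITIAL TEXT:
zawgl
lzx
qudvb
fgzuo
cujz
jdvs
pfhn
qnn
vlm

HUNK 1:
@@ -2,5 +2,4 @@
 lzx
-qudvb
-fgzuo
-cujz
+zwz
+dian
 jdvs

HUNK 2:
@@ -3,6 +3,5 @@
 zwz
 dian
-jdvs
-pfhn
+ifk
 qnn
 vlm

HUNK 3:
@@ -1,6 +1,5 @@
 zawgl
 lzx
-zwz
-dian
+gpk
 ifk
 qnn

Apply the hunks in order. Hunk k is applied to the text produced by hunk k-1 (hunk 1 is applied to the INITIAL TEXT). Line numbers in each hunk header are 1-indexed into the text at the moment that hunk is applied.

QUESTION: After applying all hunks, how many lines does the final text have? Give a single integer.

Hunk 1: at line 2 remove [qudvb,fgzuo,cujz] add [zwz,dian] -> 8 lines: zawgl lzx zwz dian jdvs pfhn qnn vlm
Hunk 2: at line 3 remove [jdvs,pfhn] add [ifk] -> 7 lines: zawgl lzx zwz dian ifk qnn vlm
Hunk 3: at line 1 remove [zwz,dian] add [gpk] -> 6 lines: zawgl lzx gpk ifk qnn vlm
Final line count: 6

Answer: 6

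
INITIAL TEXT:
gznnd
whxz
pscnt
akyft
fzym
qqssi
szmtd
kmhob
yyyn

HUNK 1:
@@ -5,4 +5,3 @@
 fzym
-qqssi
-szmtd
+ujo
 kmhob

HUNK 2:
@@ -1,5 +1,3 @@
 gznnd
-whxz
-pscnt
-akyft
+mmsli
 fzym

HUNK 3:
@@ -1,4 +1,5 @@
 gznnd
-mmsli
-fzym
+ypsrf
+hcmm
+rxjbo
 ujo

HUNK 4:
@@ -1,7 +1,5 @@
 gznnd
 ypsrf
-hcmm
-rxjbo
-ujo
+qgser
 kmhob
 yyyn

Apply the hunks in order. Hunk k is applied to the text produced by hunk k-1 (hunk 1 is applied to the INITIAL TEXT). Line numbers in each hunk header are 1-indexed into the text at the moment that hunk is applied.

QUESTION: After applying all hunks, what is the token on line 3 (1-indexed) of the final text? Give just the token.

Hunk 1: at line 5 remove [qqssi,szmtd] add [ujo] -> 8 lines: gznnd whxz pscnt akyft fzym ujo kmhob yyyn
Hunk 2: at line 1 remove [whxz,pscnt,akyft] add [mmsli] -> 6 lines: gznnd mmsli fzym ujo kmhob yyyn
Hunk 3: at line 1 remove [mmsli,fzym] add [ypsrf,hcmm,rxjbo] -> 7 lines: gznnd ypsrf hcmm rxjbo ujo kmhob yyyn
Hunk 4: at line 1 remove [hcmm,rxjbo,ujo] add [qgser] -> 5 lines: gznnd ypsrf qgser kmhob yyyn
Final line 3: qgser

Answer: qgser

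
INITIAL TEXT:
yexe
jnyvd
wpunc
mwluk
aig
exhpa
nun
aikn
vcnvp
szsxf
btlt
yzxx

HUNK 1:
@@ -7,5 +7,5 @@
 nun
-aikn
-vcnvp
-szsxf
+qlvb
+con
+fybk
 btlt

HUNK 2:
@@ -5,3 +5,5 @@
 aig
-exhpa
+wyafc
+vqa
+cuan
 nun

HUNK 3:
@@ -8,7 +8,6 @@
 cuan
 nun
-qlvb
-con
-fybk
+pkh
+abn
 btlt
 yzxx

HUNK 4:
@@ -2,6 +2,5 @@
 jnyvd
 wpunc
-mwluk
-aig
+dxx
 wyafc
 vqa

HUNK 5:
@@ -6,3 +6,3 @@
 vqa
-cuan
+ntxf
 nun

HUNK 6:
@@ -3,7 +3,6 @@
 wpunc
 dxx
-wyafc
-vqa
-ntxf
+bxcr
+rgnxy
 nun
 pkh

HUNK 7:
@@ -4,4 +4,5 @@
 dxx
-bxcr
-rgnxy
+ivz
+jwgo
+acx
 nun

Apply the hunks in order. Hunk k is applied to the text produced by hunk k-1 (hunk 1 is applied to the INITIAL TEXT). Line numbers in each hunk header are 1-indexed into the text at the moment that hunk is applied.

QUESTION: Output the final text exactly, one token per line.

Hunk 1: at line 7 remove [aikn,vcnvp,szsxf] add [qlvb,con,fybk] -> 12 lines: yexe jnyvd wpunc mwluk aig exhpa nun qlvb con fybk btlt yzxx
Hunk 2: at line 5 remove [exhpa] add [wyafc,vqa,cuan] -> 14 lines: yexe jnyvd wpunc mwluk aig wyafc vqa cuan nun qlvb con fybk btlt yzxx
Hunk 3: at line 8 remove [qlvb,con,fybk] add [pkh,abn] -> 13 lines: yexe jnyvd wpunc mwluk aig wyafc vqa cuan nun pkh abn btlt yzxx
Hunk 4: at line 2 remove [mwluk,aig] add [dxx] -> 12 lines: yexe jnyvd wpunc dxx wyafc vqa cuan nun pkh abn btlt yzxx
Hunk 5: at line 6 remove [cuan] add [ntxf] -> 12 lines: yexe jnyvd wpunc dxx wyafc vqa ntxf nun pkh abn btlt yzxx
Hunk 6: at line 3 remove [wyafc,vqa,ntxf] add [bxcr,rgnxy] -> 11 lines: yexe jnyvd wpunc dxx bxcr rgnxy nun pkh abn btlt yzxx
Hunk 7: at line 4 remove [bxcr,rgnxy] add [ivz,jwgo,acx] -> 12 lines: yexe jnyvd wpunc dxx ivz jwgo acx nun pkh abn btlt yzxx

Answer: yexe
jnyvd
wpunc
dxx
ivz
jwgo
acx
nun
pkh
abn
btlt
yzxx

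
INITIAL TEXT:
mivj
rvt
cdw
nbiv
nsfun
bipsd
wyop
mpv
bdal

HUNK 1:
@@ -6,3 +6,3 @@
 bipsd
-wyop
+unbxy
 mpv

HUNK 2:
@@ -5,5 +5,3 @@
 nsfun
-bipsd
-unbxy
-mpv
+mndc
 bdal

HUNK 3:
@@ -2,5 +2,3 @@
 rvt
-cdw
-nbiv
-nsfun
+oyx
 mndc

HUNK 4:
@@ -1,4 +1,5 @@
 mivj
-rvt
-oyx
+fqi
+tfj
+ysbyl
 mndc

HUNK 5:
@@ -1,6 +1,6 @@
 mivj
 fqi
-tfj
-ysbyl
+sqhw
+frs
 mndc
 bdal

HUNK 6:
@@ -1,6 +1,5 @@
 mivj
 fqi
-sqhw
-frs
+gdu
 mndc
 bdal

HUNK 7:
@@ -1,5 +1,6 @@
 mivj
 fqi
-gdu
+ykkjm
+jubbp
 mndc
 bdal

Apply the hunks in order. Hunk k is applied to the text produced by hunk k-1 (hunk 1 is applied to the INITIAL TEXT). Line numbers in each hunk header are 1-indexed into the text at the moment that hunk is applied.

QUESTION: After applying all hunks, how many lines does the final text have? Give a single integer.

Hunk 1: at line 6 remove [wyop] add [unbxy] -> 9 lines: mivj rvt cdw nbiv nsfun bipsd unbxy mpv bdal
Hunk 2: at line 5 remove [bipsd,unbxy,mpv] add [mndc] -> 7 lines: mivj rvt cdw nbiv nsfun mndc bdal
Hunk 3: at line 2 remove [cdw,nbiv,nsfun] add [oyx] -> 5 lines: mivj rvt oyx mndc bdal
Hunk 4: at line 1 remove [rvt,oyx] add [fqi,tfj,ysbyl] -> 6 lines: mivj fqi tfj ysbyl mndc bdal
Hunk 5: at line 1 remove [tfj,ysbyl] add [sqhw,frs] -> 6 lines: mivj fqi sqhw frs mndc bdal
Hunk 6: at line 1 remove [sqhw,frs] add [gdu] -> 5 lines: mivj fqi gdu mndc bdal
Hunk 7: at line 1 remove [gdu] add [ykkjm,jubbp] -> 6 lines: mivj fqi ykkjm jubbp mndc bdal
Final line count: 6

Answer: 6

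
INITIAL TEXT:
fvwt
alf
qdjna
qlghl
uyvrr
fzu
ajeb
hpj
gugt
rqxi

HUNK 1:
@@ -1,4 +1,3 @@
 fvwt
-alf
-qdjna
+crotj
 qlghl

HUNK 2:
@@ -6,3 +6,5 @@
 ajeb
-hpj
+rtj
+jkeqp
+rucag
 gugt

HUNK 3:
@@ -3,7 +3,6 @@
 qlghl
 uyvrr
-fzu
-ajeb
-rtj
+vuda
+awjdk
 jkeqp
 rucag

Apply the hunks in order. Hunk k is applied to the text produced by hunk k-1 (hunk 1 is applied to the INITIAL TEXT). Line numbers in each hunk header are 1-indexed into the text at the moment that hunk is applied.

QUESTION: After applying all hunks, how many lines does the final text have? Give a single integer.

Answer: 10

Derivation:
Hunk 1: at line 1 remove [alf,qdjna] add [crotj] -> 9 lines: fvwt crotj qlghl uyvrr fzu ajeb hpj gugt rqxi
Hunk 2: at line 6 remove [hpj] add [rtj,jkeqp,rucag] -> 11 lines: fvwt crotj qlghl uyvrr fzu ajeb rtj jkeqp rucag gugt rqxi
Hunk 3: at line 3 remove [fzu,ajeb,rtj] add [vuda,awjdk] -> 10 lines: fvwt crotj qlghl uyvrr vuda awjdk jkeqp rucag gugt rqxi
Final line count: 10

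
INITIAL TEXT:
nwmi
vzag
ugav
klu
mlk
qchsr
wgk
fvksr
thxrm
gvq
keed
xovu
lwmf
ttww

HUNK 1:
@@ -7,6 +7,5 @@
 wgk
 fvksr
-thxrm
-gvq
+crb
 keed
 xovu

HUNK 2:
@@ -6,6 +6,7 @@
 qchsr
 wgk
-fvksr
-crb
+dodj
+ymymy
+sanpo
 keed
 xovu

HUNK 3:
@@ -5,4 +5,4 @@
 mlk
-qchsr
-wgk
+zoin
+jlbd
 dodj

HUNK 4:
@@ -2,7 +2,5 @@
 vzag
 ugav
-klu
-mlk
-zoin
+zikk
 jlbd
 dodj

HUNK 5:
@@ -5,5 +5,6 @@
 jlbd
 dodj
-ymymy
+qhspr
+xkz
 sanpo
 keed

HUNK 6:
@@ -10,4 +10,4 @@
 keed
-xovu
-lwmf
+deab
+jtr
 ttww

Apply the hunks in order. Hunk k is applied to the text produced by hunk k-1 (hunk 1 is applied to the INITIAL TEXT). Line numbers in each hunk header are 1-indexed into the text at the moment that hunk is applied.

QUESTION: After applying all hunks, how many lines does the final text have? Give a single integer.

Answer: 13

Derivation:
Hunk 1: at line 7 remove [thxrm,gvq] add [crb] -> 13 lines: nwmi vzag ugav klu mlk qchsr wgk fvksr crb keed xovu lwmf ttww
Hunk 2: at line 6 remove [fvksr,crb] add [dodj,ymymy,sanpo] -> 14 lines: nwmi vzag ugav klu mlk qchsr wgk dodj ymymy sanpo keed xovu lwmf ttww
Hunk 3: at line 5 remove [qchsr,wgk] add [zoin,jlbd] -> 14 lines: nwmi vzag ugav klu mlk zoin jlbd dodj ymymy sanpo keed xovu lwmf ttww
Hunk 4: at line 2 remove [klu,mlk,zoin] add [zikk] -> 12 lines: nwmi vzag ugav zikk jlbd dodj ymymy sanpo keed xovu lwmf ttww
Hunk 5: at line 5 remove [ymymy] add [qhspr,xkz] -> 13 lines: nwmi vzag ugav zikk jlbd dodj qhspr xkz sanpo keed xovu lwmf ttww
Hunk 6: at line 10 remove [xovu,lwmf] add [deab,jtr] -> 13 lines: nwmi vzag ugav zikk jlbd dodj qhspr xkz sanpo keed deab jtr ttww
Final line count: 13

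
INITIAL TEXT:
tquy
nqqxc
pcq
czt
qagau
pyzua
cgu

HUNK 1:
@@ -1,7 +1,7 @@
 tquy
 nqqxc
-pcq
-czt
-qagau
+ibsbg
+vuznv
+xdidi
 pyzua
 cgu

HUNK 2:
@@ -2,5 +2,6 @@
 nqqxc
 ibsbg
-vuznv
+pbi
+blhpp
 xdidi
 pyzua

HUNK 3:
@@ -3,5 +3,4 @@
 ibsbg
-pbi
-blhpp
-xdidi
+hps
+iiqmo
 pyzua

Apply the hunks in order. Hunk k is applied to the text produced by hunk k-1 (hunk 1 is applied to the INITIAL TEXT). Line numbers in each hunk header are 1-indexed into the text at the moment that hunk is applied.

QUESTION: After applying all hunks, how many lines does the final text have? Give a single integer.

Answer: 7

Derivation:
Hunk 1: at line 1 remove [pcq,czt,qagau] add [ibsbg,vuznv,xdidi] -> 7 lines: tquy nqqxc ibsbg vuznv xdidi pyzua cgu
Hunk 2: at line 2 remove [vuznv] add [pbi,blhpp] -> 8 lines: tquy nqqxc ibsbg pbi blhpp xdidi pyzua cgu
Hunk 3: at line 3 remove [pbi,blhpp,xdidi] add [hps,iiqmo] -> 7 lines: tquy nqqxc ibsbg hps iiqmo pyzua cgu
Final line count: 7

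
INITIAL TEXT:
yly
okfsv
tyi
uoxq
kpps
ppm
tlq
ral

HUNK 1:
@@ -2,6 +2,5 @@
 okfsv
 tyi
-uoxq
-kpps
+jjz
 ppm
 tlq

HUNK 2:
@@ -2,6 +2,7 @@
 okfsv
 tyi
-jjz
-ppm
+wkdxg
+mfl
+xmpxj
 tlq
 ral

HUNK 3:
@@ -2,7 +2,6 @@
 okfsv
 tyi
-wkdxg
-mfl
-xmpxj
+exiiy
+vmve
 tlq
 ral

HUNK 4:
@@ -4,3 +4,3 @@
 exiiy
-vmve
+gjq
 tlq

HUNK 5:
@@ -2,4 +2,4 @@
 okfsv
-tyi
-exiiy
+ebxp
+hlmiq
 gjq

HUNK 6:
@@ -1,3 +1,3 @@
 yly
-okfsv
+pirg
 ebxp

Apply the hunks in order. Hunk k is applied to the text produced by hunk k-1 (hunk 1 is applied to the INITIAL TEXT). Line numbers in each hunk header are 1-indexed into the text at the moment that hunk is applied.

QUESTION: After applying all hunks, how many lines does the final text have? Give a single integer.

Hunk 1: at line 2 remove [uoxq,kpps] add [jjz] -> 7 lines: yly okfsv tyi jjz ppm tlq ral
Hunk 2: at line 2 remove [jjz,ppm] add [wkdxg,mfl,xmpxj] -> 8 lines: yly okfsv tyi wkdxg mfl xmpxj tlq ral
Hunk 3: at line 2 remove [wkdxg,mfl,xmpxj] add [exiiy,vmve] -> 7 lines: yly okfsv tyi exiiy vmve tlq ral
Hunk 4: at line 4 remove [vmve] add [gjq] -> 7 lines: yly okfsv tyi exiiy gjq tlq ral
Hunk 5: at line 2 remove [tyi,exiiy] add [ebxp,hlmiq] -> 7 lines: yly okfsv ebxp hlmiq gjq tlq ral
Hunk 6: at line 1 remove [okfsv] add [pirg] -> 7 lines: yly pirg ebxp hlmiq gjq tlq ral
Final line count: 7

Answer: 7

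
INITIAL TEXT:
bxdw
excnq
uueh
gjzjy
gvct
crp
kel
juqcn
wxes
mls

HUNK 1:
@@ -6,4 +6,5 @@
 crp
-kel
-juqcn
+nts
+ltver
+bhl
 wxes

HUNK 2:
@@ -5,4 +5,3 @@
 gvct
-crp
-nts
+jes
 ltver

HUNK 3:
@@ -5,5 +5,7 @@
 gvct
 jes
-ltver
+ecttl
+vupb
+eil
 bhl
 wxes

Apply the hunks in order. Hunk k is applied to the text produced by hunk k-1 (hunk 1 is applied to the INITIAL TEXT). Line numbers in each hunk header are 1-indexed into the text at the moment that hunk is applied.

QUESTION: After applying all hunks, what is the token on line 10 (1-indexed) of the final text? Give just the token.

Answer: bhl

Derivation:
Hunk 1: at line 6 remove [kel,juqcn] add [nts,ltver,bhl] -> 11 lines: bxdw excnq uueh gjzjy gvct crp nts ltver bhl wxes mls
Hunk 2: at line 5 remove [crp,nts] add [jes] -> 10 lines: bxdw excnq uueh gjzjy gvct jes ltver bhl wxes mls
Hunk 3: at line 5 remove [ltver] add [ecttl,vupb,eil] -> 12 lines: bxdw excnq uueh gjzjy gvct jes ecttl vupb eil bhl wxes mls
Final line 10: bhl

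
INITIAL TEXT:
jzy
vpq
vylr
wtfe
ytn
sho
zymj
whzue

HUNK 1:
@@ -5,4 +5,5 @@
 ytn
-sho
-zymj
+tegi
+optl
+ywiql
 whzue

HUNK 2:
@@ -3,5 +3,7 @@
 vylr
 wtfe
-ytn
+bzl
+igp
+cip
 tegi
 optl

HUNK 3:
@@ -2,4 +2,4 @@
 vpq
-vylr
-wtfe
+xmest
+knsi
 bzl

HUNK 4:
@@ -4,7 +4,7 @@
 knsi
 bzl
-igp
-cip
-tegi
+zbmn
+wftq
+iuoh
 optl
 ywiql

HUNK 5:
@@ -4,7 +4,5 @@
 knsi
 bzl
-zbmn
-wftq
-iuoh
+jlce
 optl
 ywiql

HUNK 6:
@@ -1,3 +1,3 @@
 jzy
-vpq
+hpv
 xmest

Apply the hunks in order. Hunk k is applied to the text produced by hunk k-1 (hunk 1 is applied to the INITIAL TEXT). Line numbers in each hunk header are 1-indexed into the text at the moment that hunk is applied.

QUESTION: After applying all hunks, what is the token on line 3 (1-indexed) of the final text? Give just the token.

Answer: xmest

Derivation:
Hunk 1: at line 5 remove [sho,zymj] add [tegi,optl,ywiql] -> 9 lines: jzy vpq vylr wtfe ytn tegi optl ywiql whzue
Hunk 2: at line 3 remove [ytn] add [bzl,igp,cip] -> 11 lines: jzy vpq vylr wtfe bzl igp cip tegi optl ywiql whzue
Hunk 3: at line 2 remove [vylr,wtfe] add [xmest,knsi] -> 11 lines: jzy vpq xmest knsi bzl igp cip tegi optl ywiql whzue
Hunk 4: at line 4 remove [igp,cip,tegi] add [zbmn,wftq,iuoh] -> 11 lines: jzy vpq xmest knsi bzl zbmn wftq iuoh optl ywiql whzue
Hunk 5: at line 4 remove [zbmn,wftq,iuoh] add [jlce] -> 9 lines: jzy vpq xmest knsi bzl jlce optl ywiql whzue
Hunk 6: at line 1 remove [vpq] add [hpv] -> 9 lines: jzy hpv xmest knsi bzl jlce optl ywiql whzue
Final line 3: xmest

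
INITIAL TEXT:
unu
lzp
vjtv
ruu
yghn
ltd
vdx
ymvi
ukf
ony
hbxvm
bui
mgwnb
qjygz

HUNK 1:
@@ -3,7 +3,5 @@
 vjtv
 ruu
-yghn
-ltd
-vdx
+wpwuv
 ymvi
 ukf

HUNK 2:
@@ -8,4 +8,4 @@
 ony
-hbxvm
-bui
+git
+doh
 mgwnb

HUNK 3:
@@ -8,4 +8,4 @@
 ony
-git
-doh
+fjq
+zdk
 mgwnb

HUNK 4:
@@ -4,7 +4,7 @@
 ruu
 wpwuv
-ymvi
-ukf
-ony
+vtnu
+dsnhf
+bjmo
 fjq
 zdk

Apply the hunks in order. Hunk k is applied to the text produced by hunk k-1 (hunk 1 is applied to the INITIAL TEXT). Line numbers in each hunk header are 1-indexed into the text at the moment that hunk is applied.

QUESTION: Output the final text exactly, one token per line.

Hunk 1: at line 3 remove [yghn,ltd,vdx] add [wpwuv] -> 12 lines: unu lzp vjtv ruu wpwuv ymvi ukf ony hbxvm bui mgwnb qjygz
Hunk 2: at line 8 remove [hbxvm,bui] add [git,doh] -> 12 lines: unu lzp vjtv ruu wpwuv ymvi ukf ony git doh mgwnb qjygz
Hunk 3: at line 8 remove [git,doh] add [fjq,zdk] -> 12 lines: unu lzp vjtv ruu wpwuv ymvi ukf ony fjq zdk mgwnb qjygz
Hunk 4: at line 4 remove [ymvi,ukf,ony] add [vtnu,dsnhf,bjmo] -> 12 lines: unu lzp vjtv ruu wpwuv vtnu dsnhf bjmo fjq zdk mgwnb qjygz

Answer: unu
lzp
vjtv
ruu
wpwuv
vtnu
dsnhf
bjmo
fjq
zdk
mgwnb
qjygz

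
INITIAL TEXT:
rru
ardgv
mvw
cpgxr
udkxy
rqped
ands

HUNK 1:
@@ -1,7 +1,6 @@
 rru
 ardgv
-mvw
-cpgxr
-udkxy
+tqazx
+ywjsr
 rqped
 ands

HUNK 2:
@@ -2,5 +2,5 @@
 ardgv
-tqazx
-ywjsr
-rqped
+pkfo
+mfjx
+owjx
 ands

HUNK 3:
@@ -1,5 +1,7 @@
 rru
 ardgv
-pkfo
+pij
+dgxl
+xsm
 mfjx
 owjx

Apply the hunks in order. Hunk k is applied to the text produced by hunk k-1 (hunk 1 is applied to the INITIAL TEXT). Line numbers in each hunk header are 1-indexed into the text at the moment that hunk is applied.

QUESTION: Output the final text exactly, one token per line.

Answer: rru
ardgv
pij
dgxl
xsm
mfjx
owjx
ands

Derivation:
Hunk 1: at line 1 remove [mvw,cpgxr,udkxy] add [tqazx,ywjsr] -> 6 lines: rru ardgv tqazx ywjsr rqped ands
Hunk 2: at line 2 remove [tqazx,ywjsr,rqped] add [pkfo,mfjx,owjx] -> 6 lines: rru ardgv pkfo mfjx owjx ands
Hunk 3: at line 1 remove [pkfo] add [pij,dgxl,xsm] -> 8 lines: rru ardgv pij dgxl xsm mfjx owjx ands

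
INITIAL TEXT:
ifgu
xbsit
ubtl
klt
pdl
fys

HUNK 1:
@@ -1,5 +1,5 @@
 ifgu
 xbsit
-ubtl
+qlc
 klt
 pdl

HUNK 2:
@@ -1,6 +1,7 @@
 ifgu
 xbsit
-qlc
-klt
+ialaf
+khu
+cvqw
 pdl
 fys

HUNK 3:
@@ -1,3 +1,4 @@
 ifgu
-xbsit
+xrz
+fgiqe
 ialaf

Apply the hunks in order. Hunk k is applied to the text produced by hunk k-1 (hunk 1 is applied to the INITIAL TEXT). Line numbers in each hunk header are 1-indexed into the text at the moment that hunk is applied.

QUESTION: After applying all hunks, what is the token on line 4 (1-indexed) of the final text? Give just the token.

Answer: ialaf

Derivation:
Hunk 1: at line 1 remove [ubtl] add [qlc] -> 6 lines: ifgu xbsit qlc klt pdl fys
Hunk 2: at line 1 remove [qlc,klt] add [ialaf,khu,cvqw] -> 7 lines: ifgu xbsit ialaf khu cvqw pdl fys
Hunk 3: at line 1 remove [xbsit] add [xrz,fgiqe] -> 8 lines: ifgu xrz fgiqe ialaf khu cvqw pdl fys
Final line 4: ialaf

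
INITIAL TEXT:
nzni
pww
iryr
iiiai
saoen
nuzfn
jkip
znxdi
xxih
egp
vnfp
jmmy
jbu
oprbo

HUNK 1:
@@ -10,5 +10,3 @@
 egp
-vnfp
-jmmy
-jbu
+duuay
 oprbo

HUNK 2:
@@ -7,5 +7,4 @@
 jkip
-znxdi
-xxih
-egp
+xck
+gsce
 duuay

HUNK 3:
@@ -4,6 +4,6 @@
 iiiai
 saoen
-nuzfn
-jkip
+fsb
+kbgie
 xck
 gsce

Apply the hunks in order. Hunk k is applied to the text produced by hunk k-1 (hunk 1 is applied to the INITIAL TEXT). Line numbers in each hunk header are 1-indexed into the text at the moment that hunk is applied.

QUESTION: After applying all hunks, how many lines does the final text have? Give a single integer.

Answer: 11

Derivation:
Hunk 1: at line 10 remove [vnfp,jmmy,jbu] add [duuay] -> 12 lines: nzni pww iryr iiiai saoen nuzfn jkip znxdi xxih egp duuay oprbo
Hunk 2: at line 7 remove [znxdi,xxih,egp] add [xck,gsce] -> 11 lines: nzni pww iryr iiiai saoen nuzfn jkip xck gsce duuay oprbo
Hunk 3: at line 4 remove [nuzfn,jkip] add [fsb,kbgie] -> 11 lines: nzni pww iryr iiiai saoen fsb kbgie xck gsce duuay oprbo
Final line count: 11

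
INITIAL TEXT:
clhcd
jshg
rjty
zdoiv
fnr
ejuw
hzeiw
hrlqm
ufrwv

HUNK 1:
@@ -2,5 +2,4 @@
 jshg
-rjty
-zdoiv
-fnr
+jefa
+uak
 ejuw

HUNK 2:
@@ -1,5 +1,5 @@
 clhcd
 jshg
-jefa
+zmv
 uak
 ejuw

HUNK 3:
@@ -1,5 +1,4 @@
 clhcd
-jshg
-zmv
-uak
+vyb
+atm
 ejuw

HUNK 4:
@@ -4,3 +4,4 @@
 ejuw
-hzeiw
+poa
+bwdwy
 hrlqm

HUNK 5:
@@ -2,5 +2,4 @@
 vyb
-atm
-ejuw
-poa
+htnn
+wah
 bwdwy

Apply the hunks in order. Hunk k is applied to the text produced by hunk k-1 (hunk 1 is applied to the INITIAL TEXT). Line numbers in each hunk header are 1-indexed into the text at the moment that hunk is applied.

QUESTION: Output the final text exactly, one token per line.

Answer: clhcd
vyb
htnn
wah
bwdwy
hrlqm
ufrwv

Derivation:
Hunk 1: at line 2 remove [rjty,zdoiv,fnr] add [jefa,uak] -> 8 lines: clhcd jshg jefa uak ejuw hzeiw hrlqm ufrwv
Hunk 2: at line 1 remove [jefa] add [zmv] -> 8 lines: clhcd jshg zmv uak ejuw hzeiw hrlqm ufrwv
Hunk 3: at line 1 remove [jshg,zmv,uak] add [vyb,atm] -> 7 lines: clhcd vyb atm ejuw hzeiw hrlqm ufrwv
Hunk 4: at line 4 remove [hzeiw] add [poa,bwdwy] -> 8 lines: clhcd vyb atm ejuw poa bwdwy hrlqm ufrwv
Hunk 5: at line 2 remove [atm,ejuw,poa] add [htnn,wah] -> 7 lines: clhcd vyb htnn wah bwdwy hrlqm ufrwv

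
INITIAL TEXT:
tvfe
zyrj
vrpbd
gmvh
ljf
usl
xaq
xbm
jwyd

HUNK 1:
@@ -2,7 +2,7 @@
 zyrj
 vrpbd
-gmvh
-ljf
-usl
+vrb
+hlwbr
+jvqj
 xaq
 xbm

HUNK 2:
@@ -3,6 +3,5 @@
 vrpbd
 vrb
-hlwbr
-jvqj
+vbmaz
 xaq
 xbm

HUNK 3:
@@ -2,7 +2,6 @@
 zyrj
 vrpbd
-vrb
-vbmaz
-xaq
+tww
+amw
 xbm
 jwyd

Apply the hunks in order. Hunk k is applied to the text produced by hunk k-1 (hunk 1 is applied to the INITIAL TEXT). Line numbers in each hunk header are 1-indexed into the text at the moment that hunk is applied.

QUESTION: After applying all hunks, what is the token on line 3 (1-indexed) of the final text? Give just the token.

Answer: vrpbd

Derivation:
Hunk 1: at line 2 remove [gmvh,ljf,usl] add [vrb,hlwbr,jvqj] -> 9 lines: tvfe zyrj vrpbd vrb hlwbr jvqj xaq xbm jwyd
Hunk 2: at line 3 remove [hlwbr,jvqj] add [vbmaz] -> 8 lines: tvfe zyrj vrpbd vrb vbmaz xaq xbm jwyd
Hunk 3: at line 2 remove [vrb,vbmaz,xaq] add [tww,amw] -> 7 lines: tvfe zyrj vrpbd tww amw xbm jwyd
Final line 3: vrpbd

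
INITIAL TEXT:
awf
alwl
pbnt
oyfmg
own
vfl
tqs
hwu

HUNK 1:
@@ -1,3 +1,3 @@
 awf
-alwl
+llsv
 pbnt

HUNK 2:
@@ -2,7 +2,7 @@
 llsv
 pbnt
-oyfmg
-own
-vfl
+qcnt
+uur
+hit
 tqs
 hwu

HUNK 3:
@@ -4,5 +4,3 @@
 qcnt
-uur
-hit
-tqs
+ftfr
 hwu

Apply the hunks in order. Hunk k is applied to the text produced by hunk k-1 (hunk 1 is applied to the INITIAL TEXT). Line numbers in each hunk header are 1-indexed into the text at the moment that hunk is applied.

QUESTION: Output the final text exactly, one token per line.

Hunk 1: at line 1 remove [alwl] add [llsv] -> 8 lines: awf llsv pbnt oyfmg own vfl tqs hwu
Hunk 2: at line 2 remove [oyfmg,own,vfl] add [qcnt,uur,hit] -> 8 lines: awf llsv pbnt qcnt uur hit tqs hwu
Hunk 3: at line 4 remove [uur,hit,tqs] add [ftfr] -> 6 lines: awf llsv pbnt qcnt ftfr hwu

Answer: awf
llsv
pbnt
qcnt
ftfr
hwu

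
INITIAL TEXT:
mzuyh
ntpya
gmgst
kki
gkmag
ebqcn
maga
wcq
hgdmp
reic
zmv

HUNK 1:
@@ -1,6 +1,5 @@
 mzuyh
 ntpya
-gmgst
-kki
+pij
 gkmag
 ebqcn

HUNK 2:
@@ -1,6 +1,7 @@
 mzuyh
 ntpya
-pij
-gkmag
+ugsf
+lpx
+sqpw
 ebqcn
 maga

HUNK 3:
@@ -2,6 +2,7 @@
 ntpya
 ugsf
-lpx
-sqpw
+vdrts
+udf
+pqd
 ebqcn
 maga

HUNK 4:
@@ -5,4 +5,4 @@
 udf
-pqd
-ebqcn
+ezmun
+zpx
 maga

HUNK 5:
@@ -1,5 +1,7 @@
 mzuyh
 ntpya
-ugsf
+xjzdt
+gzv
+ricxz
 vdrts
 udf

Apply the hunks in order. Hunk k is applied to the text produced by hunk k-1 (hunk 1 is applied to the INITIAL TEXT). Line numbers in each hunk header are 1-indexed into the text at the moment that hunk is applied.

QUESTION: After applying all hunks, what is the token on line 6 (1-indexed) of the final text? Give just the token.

Hunk 1: at line 1 remove [gmgst,kki] add [pij] -> 10 lines: mzuyh ntpya pij gkmag ebqcn maga wcq hgdmp reic zmv
Hunk 2: at line 1 remove [pij,gkmag] add [ugsf,lpx,sqpw] -> 11 lines: mzuyh ntpya ugsf lpx sqpw ebqcn maga wcq hgdmp reic zmv
Hunk 3: at line 2 remove [lpx,sqpw] add [vdrts,udf,pqd] -> 12 lines: mzuyh ntpya ugsf vdrts udf pqd ebqcn maga wcq hgdmp reic zmv
Hunk 4: at line 5 remove [pqd,ebqcn] add [ezmun,zpx] -> 12 lines: mzuyh ntpya ugsf vdrts udf ezmun zpx maga wcq hgdmp reic zmv
Hunk 5: at line 1 remove [ugsf] add [xjzdt,gzv,ricxz] -> 14 lines: mzuyh ntpya xjzdt gzv ricxz vdrts udf ezmun zpx maga wcq hgdmp reic zmv
Final line 6: vdrts

Answer: vdrts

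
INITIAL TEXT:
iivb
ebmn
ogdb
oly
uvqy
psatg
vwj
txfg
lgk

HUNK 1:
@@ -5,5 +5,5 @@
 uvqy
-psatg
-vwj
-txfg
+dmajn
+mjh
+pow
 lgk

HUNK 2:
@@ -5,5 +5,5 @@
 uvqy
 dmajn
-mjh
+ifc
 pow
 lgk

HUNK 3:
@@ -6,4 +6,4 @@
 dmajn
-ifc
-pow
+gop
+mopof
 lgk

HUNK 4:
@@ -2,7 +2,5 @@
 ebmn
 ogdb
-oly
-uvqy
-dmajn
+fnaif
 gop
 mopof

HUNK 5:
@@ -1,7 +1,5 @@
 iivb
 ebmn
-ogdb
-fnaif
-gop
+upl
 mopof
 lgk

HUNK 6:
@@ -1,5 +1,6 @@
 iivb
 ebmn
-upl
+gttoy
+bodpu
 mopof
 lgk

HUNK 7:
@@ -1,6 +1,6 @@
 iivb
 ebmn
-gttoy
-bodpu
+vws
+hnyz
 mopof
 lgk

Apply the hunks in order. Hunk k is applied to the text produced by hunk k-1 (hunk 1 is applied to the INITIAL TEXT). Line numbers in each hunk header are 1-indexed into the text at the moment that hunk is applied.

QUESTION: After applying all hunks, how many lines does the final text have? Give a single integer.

Answer: 6

Derivation:
Hunk 1: at line 5 remove [psatg,vwj,txfg] add [dmajn,mjh,pow] -> 9 lines: iivb ebmn ogdb oly uvqy dmajn mjh pow lgk
Hunk 2: at line 5 remove [mjh] add [ifc] -> 9 lines: iivb ebmn ogdb oly uvqy dmajn ifc pow lgk
Hunk 3: at line 6 remove [ifc,pow] add [gop,mopof] -> 9 lines: iivb ebmn ogdb oly uvqy dmajn gop mopof lgk
Hunk 4: at line 2 remove [oly,uvqy,dmajn] add [fnaif] -> 7 lines: iivb ebmn ogdb fnaif gop mopof lgk
Hunk 5: at line 1 remove [ogdb,fnaif,gop] add [upl] -> 5 lines: iivb ebmn upl mopof lgk
Hunk 6: at line 1 remove [upl] add [gttoy,bodpu] -> 6 lines: iivb ebmn gttoy bodpu mopof lgk
Hunk 7: at line 1 remove [gttoy,bodpu] add [vws,hnyz] -> 6 lines: iivb ebmn vws hnyz mopof lgk
Final line count: 6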